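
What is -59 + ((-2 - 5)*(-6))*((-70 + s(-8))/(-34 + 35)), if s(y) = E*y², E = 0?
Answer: -2999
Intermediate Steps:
s(y) = 0 (s(y) = 0*y² = 0)
-59 + ((-2 - 5)*(-6))*((-70 + s(-8))/(-34 + 35)) = -59 + ((-2 - 5)*(-6))*((-70 + 0)/(-34 + 35)) = -59 + (-7*(-6))*(-70/1) = -59 + 42*(-70*1) = -59 + 42*(-70) = -59 - 2940 = -2999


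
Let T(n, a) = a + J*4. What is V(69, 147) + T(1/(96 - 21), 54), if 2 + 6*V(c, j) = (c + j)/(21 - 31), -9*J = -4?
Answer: 2333/45 ≈ 51.844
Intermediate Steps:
J = 4/9 (J = -⅑*(-4) = 4/9 ≈ 0.44444)
V(c, j) = -⅓ - c/60 - j/60 (V(c, j) = -⅓ + ((c + j)/(21 - 31))/6 = -⅓ + ((c + j)/(-10))/6 = -⅓ + ((c + j)*(-⅒))/6 = -⅓ + (-c/10 - j/10)/6 = -⅓ + (-c/60 - j/60) = -⅓ - c/60 - j/60)
T(n, a) = 16/9 + a (T(n, a) = a + (4/9)*4 = a + 16/9 = 16/9 + a)
V(69, 147) + T(1/(96 - 21), 54) = (-⅓ - 1/60*69 - 1/60*147) + (16/9 + 54) = (-⅓ - 23/20 - 49/20) + 502/9 = -59/15 + 502/9 = 2333/45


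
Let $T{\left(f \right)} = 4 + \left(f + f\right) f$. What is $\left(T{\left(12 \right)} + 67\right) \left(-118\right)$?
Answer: $-42362$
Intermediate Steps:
$T{\left(f \right)} = 4 + 2 f^{2}$ ($T{\left(f \right)} = 4 + 2 f f = 4 + 2 f^{2}$)
$\left(T{\left(12 \right)} + 67\right) \left(-118\right) = \left(\left(4 + 2 \cdot 12^{2}\right) + 67\right) \left(-118\right) = \left(\left(4 + 2 \cdot 144\right) + 67\right) \left(-118\right) = \left(\left(4 + 288\right) + 67\right) \left(-118\right) = \left(292 + 67\right) \left(-118\right) = 359 \left(-118\right) = -42362$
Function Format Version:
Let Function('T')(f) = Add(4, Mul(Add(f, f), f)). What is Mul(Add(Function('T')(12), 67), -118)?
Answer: -42362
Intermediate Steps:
Function('T')(f) = Add(4, Mul(2, Pow(f, 2))) (Function('T')(f) = Add(4, Mul(Mul(2, f), f)) = Add(4, Mul(2, Pow(f, 2))))
Mul(Add(Function('T')(12), 67), -118) = Mul(Add(Add(4, Mul(2, Pow(12, 2))), 67), -118) = Mul(Add(Add(4, Mul(2, 144)), 67), -118) = Mul(Add(Add(4, 288), 67), -118) = Mul(Add(292, 67), -118) = Mul(359, -118) = -42362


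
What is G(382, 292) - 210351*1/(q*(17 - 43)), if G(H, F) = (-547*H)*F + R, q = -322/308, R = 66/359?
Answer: -6550195400053/107341 ≈ -6.1022e+7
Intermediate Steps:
R = 66/359 (R = 66*(1/359) = 66/359 ≈ 0.18384)
q = -23/22 (q = -322*1/308 = -23/22 ≈ -1.0455)
G(H, F) = 66/359 - 547*F*H (G(H, F) = (-547*H)*F + 66/359 = -547*F*H + 66/359 = 66/359 - 547*F*H)
G(382, 292) - 210351*1/(q*(17 - 43)) = (66/359 - 547*292*382) - 210351*(-22/(23*(17 - 43))) = (66/359 - 61014568) - 210351/((-23/22*(-26))) = -21904229846/359 - 210351/299/11 = -21904229846/359 - 210351*11/299 = -21904229846/359 - 2313861/299 = -6550195400053/107341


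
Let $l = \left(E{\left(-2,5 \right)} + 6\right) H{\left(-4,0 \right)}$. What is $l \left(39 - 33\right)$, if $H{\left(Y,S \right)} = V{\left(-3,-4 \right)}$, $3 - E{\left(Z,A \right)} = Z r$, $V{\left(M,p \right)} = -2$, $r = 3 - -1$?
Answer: $-204$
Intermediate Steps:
$r = 4$ ($r = 3 + 1 = 4$)
$E{\left(Z,A \right)} = 3 - 4 Z$ ($E{\left(Z,A \right)} = 3 - Z 4 = 3 - 4 Z$)
$H{\left(Y,S \right)} = -2$
$l = -34$ ($l = \left(\left(3 - -8\right) + 6\right) \left(-2\right) = \left(\left(3 + 8\right) + 6\right) \left(-2\right) = \left(11 + 6\right) \left(-2\right) = 17 \left(-2\right) = -34$)
$l \left(39 - 33\right) = - 34 \left(39 - 33\right) = \left(-34\right) 6 = -204$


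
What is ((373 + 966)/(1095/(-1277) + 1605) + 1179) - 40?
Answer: 2334940013/2048490 ≈ 1139.8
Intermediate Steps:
((373 + 966)/(1095/(-1277) + 1605) + 1179) - 40 = (1339/(1095*(-1/1277) + 1605) + 1179) - 40 = (1339/(-1095/1277 + 1605) + 1179) - 40 = (1339/(2048490/1277) + 1179) - 40 = (1339*(1277/2048490) + 1179) - 40 = (1709903/2048490 + 1179) - 40 = 2416879613/2048490 - 40 = 2334940013/2048490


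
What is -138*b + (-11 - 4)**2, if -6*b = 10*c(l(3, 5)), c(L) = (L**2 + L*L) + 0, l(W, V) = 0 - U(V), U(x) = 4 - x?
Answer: 685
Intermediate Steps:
l(W, V) = -4 + V (l(W, V) = 0 - (4 - V) = 0 + (-4 + V) = -4 + V)
c(L) = 2*L**2 (c(L) = (L**2 + L**2) + 0 = 2*L**2 + 0 = 2*L**2)
b = -10/3 (b = -5*2*(-4 + 5)**2/3 = -5*2*1**2/3 = -5*2*1/3 = -5*2/3 = -1/6*20 = -10/3 ≈ -3.3333)
-138*b + (-11 - 4)**2 = -138*(-10/3) + (-11 - 4)**2 = 460 + (-15)**2 = 460 + 225 = 685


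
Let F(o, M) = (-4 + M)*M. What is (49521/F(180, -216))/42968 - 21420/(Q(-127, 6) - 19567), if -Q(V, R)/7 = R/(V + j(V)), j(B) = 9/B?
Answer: 44831708462083/40951810817280 ≈ 1.0947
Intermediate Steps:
F(o, M) = M*(-4 + M)
Q(V, R) = -7*R/(V + 9/V)
(49521/F(180, -216))/42968 - 21420/(Q(-127, 6) - 19567) = (49521/((-216*(-4 - 216))))/42968 - 21420/(-7*6*(-127)/(9 + (-127)²) - 19567) = (49521/((-216*(-220))))*(1/42968) - 21420/(-7*6*(-127)/(9 + 16129) - 19567) = (49521/47520)*(1/42968) - 21420/(-7*6*(-127)/16138 - 19567) = (49521*(1/47520))*(1/42968) - 21420/(-7*6*(-127)*1/16138 - 19567) = (16507/15840)*(1/42968) - 21420/(2667/8069 - 19567) = 16507/680613120 - 21420/(-157883456/8069) = 16507/680613120 - 21420*(-8069/157883456) = 16507/680613120 + 43209495/39470864 = 44831708462083/40951810817280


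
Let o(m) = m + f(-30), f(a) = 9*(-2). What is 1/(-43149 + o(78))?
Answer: -1/43089 ≈ -2.3208e-5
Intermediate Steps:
f(a) = -18
o(m) = -18 + m (o(m) = m - 18 = -18 + m)
1/(-43149 + o(78)) = 1/(-43149 + (-18 + 78)) = 1/(-43149 + 60) = 1/(-43089) = -1/43089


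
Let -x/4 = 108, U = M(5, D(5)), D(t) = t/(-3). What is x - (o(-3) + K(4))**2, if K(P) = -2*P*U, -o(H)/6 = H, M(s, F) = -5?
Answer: -3796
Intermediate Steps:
D(t) = -t/3 (D(t) = t*(-1/3) = -t/3)
U = -5
o(H) = -6*H
x = -432 (x = -4*108 = -432)
K(P) = 10*P (K(P) = -2*P*(-5) = -(-10)*P = 10*P)
x - (o(-3) + K(4))**2 = -432 - (-6*(-3) + 10*4)**2 = -432 - (18 + 40)**2 = -432 - 1*58**2 = -432 - 1*3364 = -432 - 3364 = -3796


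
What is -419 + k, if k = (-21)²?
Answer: 22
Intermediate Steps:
k = 441
-419 + k = -419 + 441 = 22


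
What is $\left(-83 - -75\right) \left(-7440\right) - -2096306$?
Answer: $2155826$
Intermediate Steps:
$\left(-83 - -75\right) \left(-7440\right) - -2096306 = \left(-83 + 75\right) \left(-7440\right) + 2096306 = \left(-8\right) \left(-7440\right) + 2096306 = 59520 + 2096306 = 2155826$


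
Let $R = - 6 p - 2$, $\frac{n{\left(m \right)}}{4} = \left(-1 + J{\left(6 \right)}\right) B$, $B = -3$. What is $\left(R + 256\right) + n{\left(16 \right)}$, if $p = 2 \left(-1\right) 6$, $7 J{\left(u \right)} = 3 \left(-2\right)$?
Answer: $\frac{2438}{7} \approx 348.29$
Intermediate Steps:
$J{\left(u \right)} = - \frac{6}{7}$ ($J{\left(u \right)} = \frac{3 \left(-2\right)}{7} = \frac{1}{7} \left(-6\right) = - \frac{6}{7}$)
$p = -12$ ($p = \left(-2\right) 6 = -12$)
$n{\left(m \right)} = \frac{156}{7}$ ($n{\left(m \right)} = 4 \left(-1 - \frac{6}{7}\right) \left(-3\right) = 4 \left(\left(- \frac{13}{7}\right) \left(-3\right)\right) = 4 \cdot \frac{39}{7} = \frac{156}{7}$)
$R = 70$ ($R = \left(-6\right) \left(-12\right) - 2 = 72 - 2 = 70$)
$\left(R + 256\right) + n{\left(16 \right)} = \left(70 + 256\right) + \frac{156}{7} = 326 + \frac{156}{7} = \frac{2438}{7}$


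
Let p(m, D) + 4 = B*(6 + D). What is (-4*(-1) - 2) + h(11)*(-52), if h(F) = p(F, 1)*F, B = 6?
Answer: -21734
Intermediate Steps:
p(m, D) = 32 + 6*D (p(m, D) = -4 + 6*(6 + D) = -4 + (36 + 6*D) = 32 + 6*D)
h(F) = 38*F (h(F) = (32 + 6*1)*F = (32 + 6)*F = 38*F)
(-4*(-1) - 2) + h(11)*(-52) = (-4*(-1) - 2) + (38*11)*(-52) = (4 - 2) + 418*(-52) = 2 - 21736 = -21734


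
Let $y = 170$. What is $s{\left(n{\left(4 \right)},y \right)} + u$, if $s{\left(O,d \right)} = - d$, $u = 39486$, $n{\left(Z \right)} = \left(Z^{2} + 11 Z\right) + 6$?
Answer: $39316$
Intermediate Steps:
$n{\left(Z \right)} = 6 + Z^{2} + 11 Z$
$s{\left(n{\left(4 \right)},y \right)} + u = \left(-1\right) 170 + 39486 = -170 + 39486 = 39316$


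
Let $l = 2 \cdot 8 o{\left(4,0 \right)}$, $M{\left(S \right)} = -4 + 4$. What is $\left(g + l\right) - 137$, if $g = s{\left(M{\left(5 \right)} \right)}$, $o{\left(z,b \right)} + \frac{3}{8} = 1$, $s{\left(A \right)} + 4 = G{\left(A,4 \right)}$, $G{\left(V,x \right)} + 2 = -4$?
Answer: $-137$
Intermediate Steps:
$G{\left(V,x \right)} = -6$ ($G{\left(V,x \right)} = -2 - 4 = -6$)
$M{\left(S \right)} = 0$
$s{\left(A \right)} = -10$ ($s{\left(A \right)} = -4 - 6 = -10$)
$o{\left(z,b \right)} = \frac{5}{8}$ ($o{\left(z,b \right)} = - \frac{3}{8} + 1 = \frac{5}{8}$)
$g = -10$
$l = 10$ ($l = 2 \cdot 8 \cdot \frac{5}{8} = 16 \cdot \frac{5}{8} = 10$)
$\left(g + l\right) - 137 = \left(-10 + 10\right) - 137 = 0 - 137 = -137$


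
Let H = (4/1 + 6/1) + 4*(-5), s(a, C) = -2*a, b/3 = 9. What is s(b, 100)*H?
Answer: 540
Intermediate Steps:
b = 27 (b = 3*9 = 27)
H = -10 (H = (4*1 + 6*1) - 20 = (4 + 6) - 20 = 10 - 20 = -10)
s(b, 100)*H = -2*27*(-10) = -54*(-10) = 540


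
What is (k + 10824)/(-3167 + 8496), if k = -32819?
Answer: -21995/5329 ≈ -4.1274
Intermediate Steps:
(k + 10824)/(-3167 + 8496) = (-32819 + 10824)/(-3167 + 8496) = -21995/5329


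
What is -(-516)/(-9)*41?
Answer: -7052/3 ≈ -2350.7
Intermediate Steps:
-(-516)/(-9)*41 = -(-516)*(-1)/9*41 = -12*43/9*41 = -172/3*41 = -7052/3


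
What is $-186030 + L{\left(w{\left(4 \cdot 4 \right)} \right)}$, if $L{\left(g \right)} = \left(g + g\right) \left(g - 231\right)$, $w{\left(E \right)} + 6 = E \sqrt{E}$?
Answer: $-206098$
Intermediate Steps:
$w{\left(E \right)} = -6 + E^{\frac{3}{2}}$ ($w{\left(E \right)} = -6 + E \sqrt{E} = -6 + E^{\frac{3}{2}}$)
$L{\left(g \right)} = 2 g \left(-231 + g\right)$
$-186030 + L{\left(w{\left(4 \cdot 4 \right)} \right)} = -186030 + 2 \left(-6 + \left(4 \cdot 4\right)^{\frac{3}{2}}\right) \left(-231 - \left(6 - \left(4 \cdot 4\right)^{\frac{3}{2}}\right)\right) = -186030 + 2 \left(-6 + 16^{\frac{3}{2}}\right) \left(-231 - \left(6 - 16^{\frac{3}{2}}\right)\right) = -186030 + 2 \left(-6 + 64\right) \left(-231 + \left(-6 + 64\right)\right) = -186030 + 2 \cdot 58 \left(-231 + 58\right) = -186030 + 2 \cdot 58 \left(-173\right) = -186030 - 20068 = -206098$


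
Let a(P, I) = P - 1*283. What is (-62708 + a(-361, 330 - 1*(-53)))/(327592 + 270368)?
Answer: -7919/74745 ≈ -0.10595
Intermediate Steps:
a(P, I) = -283 + P (a(P, I) = P - 283 = -283 + P)
(-62708 + a(-361, 330 - 1*(-53)))/(327592 + 270368) = (-62708 + (-283 - 361))/(327592 + 270368) = (-62708 - 644)/597960 = -63352*1/597960 = -7919/74745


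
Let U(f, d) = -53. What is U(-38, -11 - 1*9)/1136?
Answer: -53/1136 ≈ -0.046655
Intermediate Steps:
U(-38, -11 - 1*9)/1136 = -53/1136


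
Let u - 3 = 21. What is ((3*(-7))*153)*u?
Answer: -77112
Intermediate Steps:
u = 24 (u = 3 + 21 = 24)
((3*(-7))*153)*u = ((3*(-7))*153)*24 = -21*153*24 = -3213*24 = -77112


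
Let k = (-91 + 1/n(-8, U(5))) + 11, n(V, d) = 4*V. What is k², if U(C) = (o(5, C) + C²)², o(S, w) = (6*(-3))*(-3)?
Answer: 6558721/1024 ≈ 6405.0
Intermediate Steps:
o(S, w) = 54 (o(S, w) = -18*(-3) = 54)
U(C) = (54 + C²)²
k = -2561/32 (k = (-91 + 1/(4*(-8))) + 11 = (-91 + 1/(-32)) + 11 = (-91 - 1/32) + 11 = -2913/32 + 11 = -2561/32 ≈ -80.031)
k² = (-2561/32)² = 6558721/1024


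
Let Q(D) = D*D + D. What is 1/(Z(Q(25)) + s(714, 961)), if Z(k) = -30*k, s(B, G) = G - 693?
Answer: -1/19232 ≈ -5.1997e-5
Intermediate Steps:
s(B, G) = -693 + G
Q(D) = D + D² (Q(D) = D² + D = D + D²)
1/(Z(Q(25)) + s(714, 961)) = 1/(-750*(1 + 25) + (-693 + 961)) = 1/(-750*26 + 268) = 1/(-30*650 + 268) = 1/(-19500 + 268) = 1/(-19232) = -1/19232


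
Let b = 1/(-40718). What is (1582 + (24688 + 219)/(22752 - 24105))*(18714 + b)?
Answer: 1612033633059889/55091454 ≈ 2.9261e+7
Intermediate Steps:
b = -1/40718 ≈ -2.4559e-5
(1582 + (24688 + 219)/(22752 - 24105))*(18714 + b) = (1582 + (24688 + 219)/(22752 - 24105))*(18714 - 1/40718) = (1582 + 24907/(-1353))*(761996651/40718) = (1582 + 24907*(-1/1353))*(761996651/40718) = (1582 - 24907/1353)*(761996651/40718) = (2115539/1353)*(761996651/40718) = 1612033633059889/55091454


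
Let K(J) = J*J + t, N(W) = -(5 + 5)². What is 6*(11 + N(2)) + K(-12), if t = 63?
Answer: -327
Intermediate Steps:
N(W) = -100 (N(W) = -1*10² = -1*100 = -100)
K(J) = 63 + J² (K(J) = J*J + 63 = J² + 63 = 63 + J²)
6*(11 + N(2)) + K(-12) = 6*(11 - 100) + (63 + (-12)²) = 6*(-89) + (63 + 144) = -534 + 207 = -327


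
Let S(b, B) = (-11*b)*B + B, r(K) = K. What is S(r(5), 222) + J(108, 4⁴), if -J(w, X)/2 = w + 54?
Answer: -12312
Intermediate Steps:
J(w, X) = -108 - 2*w (J(w, X) = -2*(w + 54) = -2*(54 + w) = -108 - 2*w)
S(b, B) = B - 11*B*b (S(b, B) = -11*B*b + B = B - 11*B*b)
S(r(5), 222) + J(108, 4⁴) = 222*(1 - 11*5) + (-108 - 2*108) = 222*(1 - 55) + (-108 - 216) = 222*(-54) - 324 = -11988 - 324 = -12312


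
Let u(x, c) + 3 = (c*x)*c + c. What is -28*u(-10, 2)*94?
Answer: 107912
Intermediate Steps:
u(x, c) = -3 + c + x*c² (u(x, c) = -3 + ((c*x)*c + c) = -3 + (x*c² + c) = -3 + (c + x*c²) = -3 + c + x*c²)
-28*u(-10, 2)*94 = -28*(-3 + 2 - 10*2²)*94 = -28*(-3 + 2 - 10*4)*94 = -28*(-3 + 2 - 40)*94 = -28*(-41)*94 = 1148*94 = 107912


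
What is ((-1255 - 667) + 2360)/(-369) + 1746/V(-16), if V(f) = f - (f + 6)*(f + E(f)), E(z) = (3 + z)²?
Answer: -3143/93111 ≈ -0.033755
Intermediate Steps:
V(f) = f - (6 + f)*(f + (3 + f)²) (V(f) = f - (f + 6)*(f + (3 + f)²) = f - (6 + f)*(f + (3 + f)²))
((-1255 - 667) + 2360)/(-369) + 1746/V(-16) = ((-1255 - 667) + 2360)/(-369) + 1746/(-54 - 1*(-16)³ - 50*(-16) - 13*(-16)²) = (-1922 + 2360)*(-1/369) + 1746/(-54 - 1*(-4096) + 800 - 13*256) = 438*(-1/369) + 1746/(-54 + 4096 + 800 - 3328) = -146/123 + 1746/1514 = -146/123 + 1746*(1/1514) = -146/123 + 873/757 = -3143/93111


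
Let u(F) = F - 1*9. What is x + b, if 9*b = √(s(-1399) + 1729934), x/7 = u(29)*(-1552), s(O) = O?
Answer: -217280 + √1728535/9 ≈ -2.1713e+5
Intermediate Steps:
u(F) = -9 + F (u(F) = F - 9 = -9 + F)
x = -217280 (x = 7*((-9 + 29)*(-1552)) = 7*(20*(-1552)) = 7*(-31040) = -217280)
b = √1728535/9 (b = √(-1399 + 1729934)/9 = √1728535/9 ≈ 146.08)
x + b = -217280 + √1728535/9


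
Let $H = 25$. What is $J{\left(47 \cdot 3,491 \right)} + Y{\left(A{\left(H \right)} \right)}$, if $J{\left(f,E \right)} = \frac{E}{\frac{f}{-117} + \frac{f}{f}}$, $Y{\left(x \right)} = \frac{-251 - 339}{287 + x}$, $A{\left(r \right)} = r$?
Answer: $- \frac{747401}{312} \approx -2395.5$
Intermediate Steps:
$Y{\left(x \right)} = - \frac{590}{287 + x}$
$J{\left(f,E \right)} = \frac{E}{1 - \frac{f}{117}}$ ($J{\left(f,E \right)} = \frac{E}{f \left(- \frac{1}{117}\right) + 1} = \frac{E}{- \frac{f}{117} + 1} = \frac{E}{1 - \frac{f}{117}}$)
$J{\left(47 \cdot 3,491 \right)} + Y{\left(A{\left(H \right)} \right)} = \left(-117\right) 491 \frac{1}{-117 + 47 \cdot 3} - \frac{590}{287 + 25} = \left(-117\right) 491 \frac{1}{-117 + 141} - \frac{590}{312} = \left(-117\right) 491 \cdot \frac{1}{24} - \frac{295}{156} = - \frac{19149}{8} - \frac{295}{156} = - \frac{747401}{312}$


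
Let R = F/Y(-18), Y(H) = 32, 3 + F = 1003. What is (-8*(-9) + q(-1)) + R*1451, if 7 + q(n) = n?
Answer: 181631/4 ≈ 45408.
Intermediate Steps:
F = 1000 (F = -3 + 1003 = 1000)
q(n) = -7 + n
R = 125/4 (R = 1000/32 = 1000*(1/32) = 125/4 ≈ 31.250)
(-8*(-9) + q(-1)) + R*1451 = (-8*(-9) + (-7 - 1)) + (125/4)*1451 = (72 - 8) + 181375/4 = 64 + 181375/4 = 181631/4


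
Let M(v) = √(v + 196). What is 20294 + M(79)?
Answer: 20294 + 5*√11 ≈ 20311.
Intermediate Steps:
M(v) = √(196 + v)
20294 + M(79) = 20294 + √(196 + 79) = 20294 + √275 = 20294 + 5*√11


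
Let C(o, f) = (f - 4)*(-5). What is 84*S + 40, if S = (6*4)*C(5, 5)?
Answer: -10040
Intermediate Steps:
C(o, f) = 20 - 5*f (C(o, f) = (-4 + f)*(-5) = 20 - 5*f)
S = -120 (S = (6*4)*(20 - 5*5) = 24*(20 - 25) = 24*(-5) = -120)
84*S + 40 = 84*(-120) + 40 = -10080 + 40 = -10040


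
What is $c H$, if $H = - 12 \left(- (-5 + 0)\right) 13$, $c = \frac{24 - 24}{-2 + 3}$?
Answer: $0$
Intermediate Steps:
$c = 0$ ($c = \frac{0}{1} = 0 \cdot 1 = 0$)
$H = -780$ ($H = - 12 \left(\left(-1\right) \left(-5\right)\right) 13 = \left(-12\right) 5 \cdot 13 = \left(-60\right) 13 = -780$)
$c H = 0 \left(-780\right) = 0$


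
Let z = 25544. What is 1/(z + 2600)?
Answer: 1/28144 ≈ 3.5532e-5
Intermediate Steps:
1/(z + 2600) = 1/(25544 + 2600) = 1/28144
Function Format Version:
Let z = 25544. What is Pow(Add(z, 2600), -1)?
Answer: Rational(1, 28144) ≈ 3.5532e-5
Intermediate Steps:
Pow(Add(z, 2600), -1) = Pow(Add(25544, 2600), -1) = Pow(28144, -1) = Rational(1, 28144)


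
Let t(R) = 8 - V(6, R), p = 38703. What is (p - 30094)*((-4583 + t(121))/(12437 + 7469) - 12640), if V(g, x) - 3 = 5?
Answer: -2166165785607/19906 ≈ -1.0882e+8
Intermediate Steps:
V(g, x) = 8 (V(g, x) = 3 + 5 = 8)
t(R) = 0 (t(R) = 8 - 1*8 = 8 - 8 = 0)
(p - 30094)*((-4583 + t(121))/(12437 + 7469) - 12640) = (38703 - 30094)*((-4583 + 0)/(12437 + 7469) - 12640) = 8609*(-4583/19906 - 12640) = 8609*(-251616423/19906) = -2166165785607/19906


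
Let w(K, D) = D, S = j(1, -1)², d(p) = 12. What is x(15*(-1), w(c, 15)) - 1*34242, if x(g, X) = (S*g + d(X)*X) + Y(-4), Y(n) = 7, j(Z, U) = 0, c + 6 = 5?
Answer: -34055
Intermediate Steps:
c = -1 (c = -6 + 5 = -1)
S = 0 (S = 0² = 0)
x(g, X) = 7 + 12*X (x(g, X) = (0*g + 12*X) + 7 = (0 + 12*X) + 7 = 12*X + 7 = 7 + 12*X)
x(15*(-1), w(c, 15)) - 1*34242 = (7 + 12*15) - 1*34242 = (7 + 180) - 34242 = 187 - 34242 = -34055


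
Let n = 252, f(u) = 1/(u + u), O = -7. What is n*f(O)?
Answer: -18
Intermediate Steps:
f(u) = 1/(2*u)
n*f(O) = 252*((½)/(-7)) = 252*((½)*(-⅐)) = 252*(-1/14) = -18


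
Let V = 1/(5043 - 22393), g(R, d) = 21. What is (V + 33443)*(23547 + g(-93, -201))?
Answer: 6837501601416/8675 ≈ 7.8819e+8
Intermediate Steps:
V = -1/17350 (V = 1/(-17350) = -1/17350 ≈ -5.7637e-5)
(V + 33443)*(23547 + g(-93, -201)) = (-1/17350 + 33443)*(23547 + 21) = (580236049/17350)*23568 = 6837501601416/8675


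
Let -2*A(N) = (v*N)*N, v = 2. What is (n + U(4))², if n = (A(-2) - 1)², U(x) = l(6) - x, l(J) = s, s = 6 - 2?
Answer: 625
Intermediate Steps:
s = 4
l(J) = 4
A(N) = -N² (A(N) = -2*N*N/2 = -N²)
U(x) = 4 - x
n = 25 (n = (-1*(-2)² - 1)² = (-1*4 - 1)² = (-4 - 1)² = (-5)² = 25)
(n + U(4))² = (25 + (4 - 1*4))² = (25 + (4 - 4))² = (25 + 0)² = 25² = 625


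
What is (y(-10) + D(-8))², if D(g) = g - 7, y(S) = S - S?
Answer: 225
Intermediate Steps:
y(S) = 0
D(g) = -7 + g
(y(-10) + D(-8))² = (0 + (-7 - 8))² = (0 - 15)² = (-15)² = 225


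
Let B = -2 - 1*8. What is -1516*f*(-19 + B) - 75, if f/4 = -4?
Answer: -703499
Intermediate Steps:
f = -16 (f = 4*(-4) = -16)
B = -10 (B = -2 - 8 = -10)
-1516*f*(-19 + B) - 75 = -(-24256)*(-19 - 10) - 75 = -(-24256)*(-29) - 75 = -1516*464 - 75 = -703424 - 75 = -703499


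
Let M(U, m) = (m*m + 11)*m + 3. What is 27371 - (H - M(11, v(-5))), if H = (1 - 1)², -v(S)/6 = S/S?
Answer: 27092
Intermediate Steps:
v(S) = -6 (v(S) = -6*S/S = -6*1 = -6)
H = 0 (H = 0² = 0)
M(U, m) = 3 + m*(11 + m²) (M(U, m) = (m² + 11)*m + 3 = (11 + m²)*m + 3 = m*(11 + m²) + 3 = 3 + m*(11 + m²))
27371 - (H - M(11, v(-5))) = 27371 - (0 - (3 + (-6)³ + 11*(-6))) = 27371 - (0 - (3 - 216 - 66)) = 27371 - (0 - 1*(-279)) = 27371 - (0 + 279) = 27371 - 1*279 = 27371 - 279 = 27092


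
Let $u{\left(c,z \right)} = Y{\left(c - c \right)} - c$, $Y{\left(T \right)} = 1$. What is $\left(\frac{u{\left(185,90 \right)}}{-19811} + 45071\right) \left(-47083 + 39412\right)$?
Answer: $- \frac{6849449439315}{19811} \approx -3.4574 \cdot 10^{8}$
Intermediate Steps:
$u{\left(c,z \right)} = 1 - c$
$\left(\frac{u{\left(185,90 \right)}}{-19811} + 45071\right) \left(-47083 + 39412\right) = \left(\frac{1 - 185}{-19811} + 45071\right) \left(-47083 + 39412\right) = \left(\left(1 - 185\right) \left(- \frac{1}{19811}\right) + 45071\right) \left(-7671\right) = \left(\left(-184\right) \left(- \frac{1}{19811}\right) + 45071\right) \left(-7671\right) = \left(\frac{184}{19811} + 45071\right) \left(-7671\right) = \frac{892901765}{19811} \left(-7671\right) = - \frac{6849449439315}{19811}$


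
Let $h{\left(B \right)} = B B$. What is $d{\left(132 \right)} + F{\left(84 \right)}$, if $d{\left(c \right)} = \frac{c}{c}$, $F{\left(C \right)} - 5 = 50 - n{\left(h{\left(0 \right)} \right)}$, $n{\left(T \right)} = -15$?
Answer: $71$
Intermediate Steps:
$h{\left(B \right)} = B^{2}$
$F{\left(C \right)} = 70$ ($F{\left(C \right)} = 5 + \left(50 - -15\right) = 5 + \left(50 + 15\right) = 5 + 65 = 70$)
$d{\left(c \right)} = 1$
$d{\left(132 \right)} + F{\left(84 \right)} = 1 + 70 = 71$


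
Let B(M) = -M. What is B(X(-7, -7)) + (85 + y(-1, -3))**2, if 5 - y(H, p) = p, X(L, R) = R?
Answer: 8656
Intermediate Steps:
y(H, p) = 5 - p
B(X(-7, -7)) + (85 + y(-1, -3))**2 = -1*(-7) + (85 + (5 - 1*(-3)))**2 = 7 + (85 + (5 + 3))**2 = 7 + (85 + 8)**2 = 7 + 93**2 = 7 + 8649 = 8656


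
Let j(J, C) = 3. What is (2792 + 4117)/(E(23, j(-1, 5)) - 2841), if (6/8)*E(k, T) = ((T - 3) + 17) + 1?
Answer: -2303/939 ≈ -2.4526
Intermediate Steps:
E(k, T) = 20 + 4*T/3 (E(k, T) = 4*(((T - 3) + 17) + 1)/3 = 4*(((-3 + T) + 17) + 1)/3 = 4*((14 + T) + 1)/3 = 4*(15 + T)/3 = 20 + 4*T/3)
(2792 + 4117)/(E(23, j(-1, 5)) - 2841) = (2792 + 4117)/((20 + (4/3)*3) - 2841) = 6909/((20 + 4) - 2841) = 6909/(24 - 2841) = 6909/(-2817) = 6909*(-1/2817) = -2303/939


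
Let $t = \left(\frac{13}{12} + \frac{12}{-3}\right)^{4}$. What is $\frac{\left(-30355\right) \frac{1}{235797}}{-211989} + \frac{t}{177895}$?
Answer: $\frac{1669394917497805}{4097583513261865728} \approx 0.00040741$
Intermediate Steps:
$t = \frac{1500625}{20736}$ ($t = \left(13 \cdot \frac{1}{12} + 12 \left(- \frac{1}{3}\right)\right)^{4} = \left(\frac{13}{12} - 4\right)^{4} = \left(- \frac{35}{12}\right)^{4} = \frac{1500625}{20736} \approx 72.368$)
$\frac{\left(-30355\right) \frac{1}{235797}}{-211989} + \frac{t}{177895} = \frac{\left(-30355\right) \frac{1}{235797}}{-211989} + \frac{1500625}{20736 \cdot 177895} = \left(-30355\right) \frac{1}{235797} \left(- \frac{1}{211989}\right) + \frac{1500625}{20736} \cdot \frac{1}{177895} = \left(- \frac{30355}{235797}\right) \left(- \frac{1}{211989}\right) + \frac{300125}{737766144} = \frac{30355}{49986370233} + \frac{300125}{737766144} = \frac{1669394917497805}{4097583513261865728}$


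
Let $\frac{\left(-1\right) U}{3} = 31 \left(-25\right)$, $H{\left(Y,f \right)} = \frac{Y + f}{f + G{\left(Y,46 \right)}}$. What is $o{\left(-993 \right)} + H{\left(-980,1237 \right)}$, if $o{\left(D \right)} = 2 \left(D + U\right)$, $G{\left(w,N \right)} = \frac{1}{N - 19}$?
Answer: $\frac{88984539}{33400} \approx 2664.2$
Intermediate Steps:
$G{\left(w,N \right)} = \frac{1}{-19 + N}$
$H{\left(Y,f \right)} = \frac{Y + f}{\frac{1}{27} + f}$ ($H{\left(Y,f \right)} = \frac{Y + f}{f + \frac{1}{-19 + 46}} = \frac{Y + f}{f + \frac{1}{27}} = \frac{Y + f}{\frac{1}{27} + f}$)
$U = 2325$ ($U = - 3 \cdot 31 \left(-25\right) = \left(-3\right) \left(-775\right) = 2325$)
$o{\left(D \right)} = 4650 + 2 D$ ($o{\left(D \right)} = 2 \left(D + 2325\right) = 2 \left(2325 + D\right) = 4650 + 2 D$)
$o{\left(-993 \right)} + H{\left(-980,1237 \right)} = \left(4650 + 2 \left(-993\right)\right) + \frac{27 \left(-980 + 1237\right)}{1 + 27 \cdot 1237} = \left(4650 - 1986\right) + 27 \frac{1}{1 + 33399} \cdot 257 = 2664 + 27 \cdot \frac{1}{33400} \cdot 257 = 2664 + \frac{6939}{33400} = \frac{88984539}{33400}$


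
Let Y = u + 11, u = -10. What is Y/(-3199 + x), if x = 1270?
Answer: -1/1929 ≈ -0.00051840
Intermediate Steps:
Y = 1 (Y = -10 + 11 = 1)
Y/(-3199 + x) = 1/(-3199 + 1270) = 1/(-1929) = 1*(-1/1929) = -1/1929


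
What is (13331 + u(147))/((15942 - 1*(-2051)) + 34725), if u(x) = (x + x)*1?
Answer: 13625/52718 ≈ 0.25845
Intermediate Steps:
u(x) = 2*x (u(x) = (2*x)*1 = 2*x)
(13331 + u(147))/((15942 - 1*(-2051)) + 34725) = (13331 + 2*147)/((15942 - 1*(-2051)) + 34725) = (13331 + 294)/((15942 + 2051) + 34725) = 13625/(17993 + 34725) = 13625/52718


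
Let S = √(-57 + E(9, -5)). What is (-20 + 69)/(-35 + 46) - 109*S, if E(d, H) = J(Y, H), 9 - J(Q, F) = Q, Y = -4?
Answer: 49/11 - 218*I*√11 ≈ 4.4545 - 723.02*I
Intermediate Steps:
J(Q, F) = 9 - Q
E(d, H) = 13 (E(d, H) = 9 - 1*(-4) = 9 + 4 = 13)
S = 2*I*√11 (S = √(-57 + 13) = √(-44) = 2*I*√11 ≈ 6.6332*I)
(-20 + 69)/(-35 + 46) - 109*S = (-20 + 69)/(-35 + 46) - 218*I*√11 = 49/11 - 218*I*√11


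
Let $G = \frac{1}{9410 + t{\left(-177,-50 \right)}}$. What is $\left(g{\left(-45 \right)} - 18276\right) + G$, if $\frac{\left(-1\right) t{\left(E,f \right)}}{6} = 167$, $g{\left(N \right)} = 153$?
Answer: $- \frac{152378183}{8408} \approx -18123.0$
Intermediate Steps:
$t{\left(E,f \right)} = -1002$ ($t{\left(E,f \right)} = \left(-6\right) 167 = -1002$)
$G = \frac{1}{8408}$ ($G = \frac{1}{9410 - 1002} = \frac{1}{8408} \approx 0.00011893$)
$\left(g{\left(-45 \right)} - 18276\right) + G = \left(153 - 18276\right) + \frac{1}{8408} = -18123 + \frac{1}{8408} = - \frac{152378183}{8408}$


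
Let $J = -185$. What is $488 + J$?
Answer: $303$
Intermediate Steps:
$488 + J = 488 - 185 = 303$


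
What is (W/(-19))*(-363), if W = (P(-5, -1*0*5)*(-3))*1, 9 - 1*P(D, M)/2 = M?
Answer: -19602/19 ≈ -1031.7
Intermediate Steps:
P(D, M) = 18 - 2*M
W = -54 (W = ((18 - 2*(-1*0)*5)*(-3))*1 = ((18 - 0*5)*(-3))*1 = ((18 - 2*0)*(-3))*1 = ((18 + 0)*(-3))*1 = (18*(-3))*1 = -54*1 = -54)
(W/(-19))*(-363) = -54/(-19)*(-363) = -54*(-1/19)*(-363) = (54/19)*(-363) = -19602/19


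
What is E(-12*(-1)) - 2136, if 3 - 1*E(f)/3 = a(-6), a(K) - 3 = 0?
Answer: -2136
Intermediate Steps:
a(K) = 3 (a(K) = 3 + 0 = 3)
E(f) = 0 (E(f) = 9 - 3*3 = 9 - 9 = 0)
E(-12*(-1)) - 2136 = 0 - 2136 = -2136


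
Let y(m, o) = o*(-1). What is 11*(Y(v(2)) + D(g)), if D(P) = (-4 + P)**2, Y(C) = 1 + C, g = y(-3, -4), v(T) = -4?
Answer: -33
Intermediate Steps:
y(m, o) = -o
g = 4 (g = -1*(-4) = 4)
11*(Y(v(2)) + D(g)) = 11*((1 - 4) + (-4 + 4)**2) = 11*(-3 + 0**2) = 11*(-3 + 0) = 11*(-3) = -33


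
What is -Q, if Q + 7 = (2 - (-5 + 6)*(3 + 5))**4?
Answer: -1289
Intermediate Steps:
Q = 1289 (Q = -7 + (2 - (-5 + 6)*(3 + 5))**4 = -7 + (2 - 8)**4 = -7 + (-6)**4 = -7 + 1296 = 1289)
-Q = -1*1289 = -1289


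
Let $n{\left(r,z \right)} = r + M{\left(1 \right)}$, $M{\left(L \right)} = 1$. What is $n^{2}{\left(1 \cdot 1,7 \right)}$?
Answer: $4$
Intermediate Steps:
$n{\left(r,z \right)} = 1 + r$ ($n{\left(r,z \right)} = r + 1 = 1 + r$)
$n^{2}{\left(1 \cdot 1,7 \right)} = \left(1 + 1 \cdot 1\right)^{2} = \left(1 + 1\right)^{2} = 2^{2} = 4$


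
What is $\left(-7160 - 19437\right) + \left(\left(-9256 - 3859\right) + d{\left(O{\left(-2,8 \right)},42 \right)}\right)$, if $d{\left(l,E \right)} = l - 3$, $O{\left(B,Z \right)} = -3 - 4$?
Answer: $-39722$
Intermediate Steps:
$O{\left(B,Z \right)} = -7$ ($O{\left(B,Z \right)} = -3 - 4 = -7$)
$d{\left(l,E \right)} = -3 + l$
$\left(-7160 - 19437\right) + \left(\left(-9256 - 3859\right) + d{\left(O{\left(-2,8 \right)},42 \right)}\right) = \left(-7160 - 19437\right) - 13125 = -26597 - 13125 = -39722$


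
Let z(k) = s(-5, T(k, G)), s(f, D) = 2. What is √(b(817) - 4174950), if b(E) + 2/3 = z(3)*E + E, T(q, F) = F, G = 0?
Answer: I*√37552497/3 ≈ 2042.7*I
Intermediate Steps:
z(k) = 2
b(E) = -⅔ + 3*E (b(E) = -⅔ + (2*E + E) = -⅔ + 3*E)
√(b(817) - 4174950) = √((-⅔ + 3*817) - 4174950) = √((-⅔ + 2451) - 4174950) = √(7351/3 - 4174950) = √(-12517499/3) = I*√37552497/3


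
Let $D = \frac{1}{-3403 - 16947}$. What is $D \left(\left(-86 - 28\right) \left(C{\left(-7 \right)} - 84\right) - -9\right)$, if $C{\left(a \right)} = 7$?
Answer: $- \frac{8787}{20350} \approx -0.43179$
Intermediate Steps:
$D = - \frac{1}{20350}$ ($D = \frac{1}{-20350} = - \frac{1}{20350} \approx -4.914 \cdot 10^{-5}$)
$D \left(\left(-86 - 28\right) \left(C{\left(-7 \right)} - 84\right) - -9\right) = - \frac{\left(-86 - 28\right) \left(7 - 84\right) - -9}{20350} = - \frac{\left(-114\right) \left(-77\right) + 9}{20350} = - \frac{8778 + 9}{20350} = \left(- \frac{1}{20350}\right) 8787 = - \frac{8787}{20350}$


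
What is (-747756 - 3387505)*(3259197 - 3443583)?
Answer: 762484234746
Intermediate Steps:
(-747756 - 3387505)*(3259197 - 3443583) = -4135261*(-184386) = 762484234746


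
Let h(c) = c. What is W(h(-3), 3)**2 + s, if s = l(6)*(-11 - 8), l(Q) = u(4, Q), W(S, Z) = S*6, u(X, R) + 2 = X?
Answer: 286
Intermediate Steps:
u(X, R) = -2 + X
W(S, Z) = 6*S
l(Q) = 2 (l(Q) = -2 + 4 = 2)
s = -38 (s = 2*(-11 - 8) = 2*(-19) = -38)
W(h(-3), 3)**2 + s = (6*(-3))**2 - 38 = (-18)**2 - 38 = 324 - 38 = 286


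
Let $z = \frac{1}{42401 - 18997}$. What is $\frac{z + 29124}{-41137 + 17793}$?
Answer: $- \frac{681618097}{546342976} \approx -1.2476$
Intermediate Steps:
$z = \frac{1}{23404} \approx 4.2728 \cdot 10^{-5}$
$\frac{z + 29124}{-41137 + 17793} = \frac{\frac{1}{23404} + 29124}{-41137 + 17793} = \frac{681618097}{23404 \left(-23344\right)} = \frac{681618097}{23404} \left(- \frac{1}{23344}\right) = - \frac{681618097}{546342976}$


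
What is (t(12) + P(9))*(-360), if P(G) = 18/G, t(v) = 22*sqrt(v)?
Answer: -720 - 15840*sqrt(3) ≈ -28156.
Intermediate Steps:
(t(12) + P(9))*(-360) = (22*sqrt(12) + 18/9)*(-360) = (22*(2*sqrt(3)) + 18*(1/9))*(-360) = (44*sqrt(3) + 2)*(-360) = (2 + 44*sqrt(3))*(-360) = -720 - 15840*sqrt(3)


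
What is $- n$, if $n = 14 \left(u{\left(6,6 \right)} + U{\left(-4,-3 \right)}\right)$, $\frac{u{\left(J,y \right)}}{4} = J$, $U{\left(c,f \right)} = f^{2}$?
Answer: $-462$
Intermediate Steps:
$u{\left(J,y \right)} = 4 J$
$n = 462$ ($n = 14 \left(4 \cdot 6 + \left(-3\right)^{2}\right) = 14 \left(24 + 9\right) = 14 \cdot 33 = 462$)
$- n = \left(-1\right) 462 = -462$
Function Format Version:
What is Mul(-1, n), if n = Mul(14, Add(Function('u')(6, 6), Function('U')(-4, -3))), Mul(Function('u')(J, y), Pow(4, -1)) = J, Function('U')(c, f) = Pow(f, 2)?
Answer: -462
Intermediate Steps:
Function('u')(J, y) = Mul(4, J)
n = 462 (n = Mul(14, Add(Mul(4, 6), Pow(-3, 2))) = Mul(14, Add(24, 9)) = Mul(14, 33) = 462)
Mul(-1, n) = Mul(-1, 462) = -462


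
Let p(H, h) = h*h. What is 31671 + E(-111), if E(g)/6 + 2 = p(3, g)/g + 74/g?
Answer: 30989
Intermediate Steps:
p(H, h) = h²
E(g) = -12 + 6*g + 444/g (E(g) = -12 + 6*(g²/g + 74/g) = -12 + 6*(g + 74/g) = -12 + (6*g + 444/g) = -12 + 6*g + 444/g)
31671 + E(-111) = 31671 + (-12 + 6*(-111) + 444/(-111)) = 31671 + (-12 - 666 + 444*(-1/111)) = 31671 + (-12 - 666 - 4) = 31671 - 682 = 30989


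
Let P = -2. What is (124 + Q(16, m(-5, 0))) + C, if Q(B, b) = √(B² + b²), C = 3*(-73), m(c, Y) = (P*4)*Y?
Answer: -79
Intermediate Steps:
m(c, Y) = -8*Y (m(c, Y) = (-2*4)*Y = -8*Y)
C = -219
(124 + Q(16, m(-5, 0))) + C = (124 + √(16² + (-8*0)²)) - 219 = (124 + √(256 + 0²)) - 219 = (124 + √(256 + 0)) - 219 = (124 + √256) - 219 = (124 + 16) - 219 = 140 - 219 = -79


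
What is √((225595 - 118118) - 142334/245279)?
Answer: √6465973560245971/245279 ≈ 327.84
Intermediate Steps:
√((225595 - 118118) - 142334/245279) = √(107477 - 142334*1/245279) = √(107477 - 142334/245279) = √(26361708749/245279) = √6465973560245971/245279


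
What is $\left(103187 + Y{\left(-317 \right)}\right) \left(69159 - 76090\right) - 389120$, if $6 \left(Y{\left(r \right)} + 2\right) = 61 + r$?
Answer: $- \frac{2145805897}{3} \approx -7.1527 \cdot 10^{8}$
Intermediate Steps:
$Y{\left(r \right)} = \frac{49}{6} + \frac{r}{6}$ ($Y{\left(r \right)} = -2 + \frac{61 + r}{6} = -2 + \left(\frac{61}{6} + \frac{r}{6}\right) = \frac{49}{6} + \frac{r}{6}$)
$\left(103187 + Y{\left(-317 \right)}\right) \left(69159 - 76090\right) - 389120 = \left(103187 + \left(\frac{49}{6} + \frac{1}{6} \left(-317\right)\right)\right) \left(69159 - 76090\right) - 389120 = \left(103187 + \left(\frac{49}{6} - \frac{317}{6}\right)\right) \left(-6931\right) - 389120 = \left(103187 - \frac{134}{3}\right) \left(-6931\right) - 389120 = \frac{309427}{3} \left(-6931\right) - 389120 = - \frac{2144638537}{3} - 389120 = - \frac{2145805897}{3}$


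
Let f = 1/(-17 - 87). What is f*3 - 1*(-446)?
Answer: 46381/104 ≈ 445.97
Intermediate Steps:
f = -1/104 (f = 1/(-104) = -1/104 ≈ -0.0096154)
f*3 - 1*(-446) = -1/104*3 - 1*(-446) = -3/104 + 446 = 46381/104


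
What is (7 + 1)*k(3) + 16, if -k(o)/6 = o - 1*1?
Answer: -80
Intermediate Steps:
k(o) = 6 - 6*o (k(o) = -6*(o - 1*1) = -6*(o - 1) = -6*(-1 + o) = 6 - 6*o)
(7 + 1)*k(3) + 16 = (7 + 1)*(6 - 6*3) + 16 = 8*(6 - 18) + 16 = 8*(-12) + 16 = -96 + 16 = -80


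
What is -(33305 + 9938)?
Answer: -43243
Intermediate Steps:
-(33305 + 9938) = -1*43243 = -43243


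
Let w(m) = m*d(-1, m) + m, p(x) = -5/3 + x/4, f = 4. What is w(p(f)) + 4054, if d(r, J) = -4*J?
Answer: 36464/9 ≈ 4051.6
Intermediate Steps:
p(x) = -5/3 + x/4 (p(x) = -5*⅓ + x*(¼) = -5/3 + x/4)
w(m) = m - 4*m² (w(m) = m*(-4*m) + m = -4*m² + m = m - 4*m²)
w(p(f)) + 4054 = (-5/3 + (¼)*4)*(1 - 4*(-5/3 + (¼)*4)) + 4054 = (-5/3 + 1)*(1 - 4*(-5/3 + 1)) + 4054 = -2*(1 - 4*(-⅔))/3 + 4054 = -2*(1 + 8/3)/3 + 4054 = -⅔*11/3 + 4054 = -22/9 + 4054 = 36464/9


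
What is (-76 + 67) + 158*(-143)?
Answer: -22603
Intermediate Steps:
(-76 + 67) + 158*(-143) = -9 - 22594 = -22603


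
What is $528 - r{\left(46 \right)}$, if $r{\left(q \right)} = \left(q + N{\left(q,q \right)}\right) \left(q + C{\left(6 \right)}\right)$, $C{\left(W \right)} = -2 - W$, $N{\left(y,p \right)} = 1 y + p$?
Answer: $-4716$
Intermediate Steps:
$N{\left(y,p \right)} = p + y$ ($N{\left(y,p \right)} = y + p = p + y$)
$r{\left(q \right)} = 3 q \left(-8 + q\right)$ ($r{\left(q \right)} = \left(q + \left(q + q\right)\right) \left(q - 8\right) = \left(q + 2 q\right) \left(q - 8\right) = 3 q \left(q - 8\right) = 3 q \left(-8 + q\right)$)
$528 - r{\left(46 \right)} = 528 - 3 \cdot 46 \left(-8 + 46\right) = 528 - 3 \cdot 46 \cdot 38 = 528 - 5244 = -4716$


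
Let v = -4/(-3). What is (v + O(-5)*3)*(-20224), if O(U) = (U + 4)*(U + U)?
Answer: -1901056/3 ≈ -6.3369e+5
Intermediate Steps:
O(U) = 2*U*(4 + U) (O(U) = (4 + U)*(2*U) = 2*U*(4 + U))
v = 4/3 (v = -4*(-⅓) = 4/3 ≈ 1.3333)
(v + O(-5)*3)*(-20224) = (4/3 + (2*(-5)*(4 - 5))*3)*(-20224) = (4/3 + (2*(-5)*(-1))*3)*(-20224) = (4/3 + 10*3)*(-20224) = (4/3 + 30)*(-20224) = (94/3)*(-20224) = -1901056/3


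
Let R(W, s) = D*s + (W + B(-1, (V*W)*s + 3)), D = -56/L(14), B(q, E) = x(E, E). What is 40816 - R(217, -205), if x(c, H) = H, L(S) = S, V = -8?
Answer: -316104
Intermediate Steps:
B(q, E) = E
D = -4 (D = -56/14 = -56*1/14 = -4)
R(W, s) = 3 + W - 4*s - 8*W*s (R(W, s) = -4*s + (W + ((-8*W)*s + 3)) = -4*s + (W + (-8*W*s + 3)) = -4*s + (W + (3 - 8*W*s)) = -4*s + (3 + W - 8*W*s) = 3 + W - 4*s - 8*W*s)
40816 - R(217, -205) = 40816 - (3 + 217 - 4*(-205) - 8*217*(-205)) = 40816 - (3 + 217 + 820 + 355880) = 40816 - 1*356920 = 40816 - 356920 = -316104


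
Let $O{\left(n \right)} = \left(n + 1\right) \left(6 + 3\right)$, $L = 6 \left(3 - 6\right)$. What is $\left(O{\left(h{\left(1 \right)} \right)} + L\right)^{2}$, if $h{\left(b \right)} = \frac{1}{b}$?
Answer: $0$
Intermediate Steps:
$L = -18$ ($L = 6 \left(-3\right) = -18$)
$O{\left(n \right)} = 9 + 9 n$ ($O{\left(n \right)} = \left(1 + n\right) 9 = 9 + 9 n$)
$\left(O{\left(h{\left(1 \right)} \right)} + L\right)^{2} = \left(\left(9 + \frac{9}{1}\right) - 18\right)^{2} = \left(\left(9 + 9 \cdot 1\right) - 18\right)^{2} = \left(\left(9 + 9\right) - 18\right)^{2} = \left(18 - 18\right)^{2} = 0^{2} = 0$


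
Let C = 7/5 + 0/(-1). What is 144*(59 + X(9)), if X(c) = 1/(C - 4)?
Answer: 109728/13 ≈ 8440.6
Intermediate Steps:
C = 7/5 (C = 7*(1/5) + 0*(-1) = 7/5 + 0 = 7/5 ≈ 1.4000)
X(c) = -5/13 (X(c) = 1/(7/5 - 4) = 1/(-13/5) = -5/13)
144*(59 + X(9)) = 144*(59 - 5/13) = 144*(762/13) = 109728/13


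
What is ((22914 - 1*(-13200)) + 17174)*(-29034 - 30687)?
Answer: -3182412648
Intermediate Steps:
((22914 - 1*(-13200)) + 17174)*(-29034 - 30687) = ((22914 + 13200) + 17174)*(-59721) = (36114 + 17174)*(-59721) = 53288*(-59721) = -3182412648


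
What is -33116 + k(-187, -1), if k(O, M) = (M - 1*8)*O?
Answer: -31433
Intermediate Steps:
k(O, M) = O*(-8 + M) (k(O, M) = (M - 8)*O = (-8 + M)*O = O*(-8 + M))
-33116 + k(-187, -1) = -33116 - 187*(-8 - 1) = -33116 - 187*(-9) = -33116 + 1683 = -31433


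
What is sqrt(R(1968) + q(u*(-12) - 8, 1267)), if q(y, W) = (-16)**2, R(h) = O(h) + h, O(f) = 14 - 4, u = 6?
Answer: sqrt(2234) ≈ 47.265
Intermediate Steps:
O(f) = 10
R(h) = 10 + h
q(y, W) = 256
sqrt(R(1968) + q(u*(-12) - 8, 1267)) = sqrt((10 + 1968) + 256) = sqrt(1978 + 256) = sqrt(2234)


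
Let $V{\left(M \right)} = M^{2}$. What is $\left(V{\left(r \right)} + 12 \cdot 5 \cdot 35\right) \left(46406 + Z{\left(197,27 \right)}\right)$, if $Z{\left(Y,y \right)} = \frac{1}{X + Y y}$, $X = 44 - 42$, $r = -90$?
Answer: $\frac{148155796200}{313} \approx 4.7334 \cdot 10^{8}$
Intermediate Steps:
$X = 2$
$Z{\left(Y,y \right)} = \frac{1}{2 + Y y}$
$\left(V{\left(r \right)} + 12 \cdot 5 \cdot 35\right) \left(46406 + Z{\left(197,27 \right)}\right) = \left(\left(-90\right)^{2} + 12 \cdot 5 \cdot 35\right) \left(46406 + \frac{1}{2 + 197 \cdot 27}\right) = \left(8100 + 60 \cdot 35\right) \left(46406 + \frac{1}{2 + 5319}\right) = \left(8100 + 2100\right) \left(46406 + \frac{1}{5321}\right) = 10200 \left(46406 + \frac{1}{5321}\right) = 10200 \cdot \frac{246926327}{5321} = \frac{148155796200}{313}$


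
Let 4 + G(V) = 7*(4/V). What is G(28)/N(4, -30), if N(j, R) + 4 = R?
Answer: 3/34 ≈ 0.088235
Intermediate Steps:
N(j, R) = -4 + R
G(V) = -4 + 28/V (G(V) = -4 + 7*(4/V) = -4 + 28/V)
G(28)/N(4, -30) = (-4 + 28/28)/(-4 - 30) = (-4 + 28*(1/28))/(-34) = (-4 + 1)*(-1/34) = -3*(-1/34) = 3/34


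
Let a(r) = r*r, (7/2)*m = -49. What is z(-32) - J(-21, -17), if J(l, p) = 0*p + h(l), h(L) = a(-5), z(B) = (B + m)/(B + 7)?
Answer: -579/25 ≈ -23.160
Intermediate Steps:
m = -14 (m = (2/7)*(-49) = -14)
a(r) = r²
z(B) = (-14 + B)/(7 + B) (z(B) = (B - 14)/(B + 7) = (-14 + B)/(7 + B))
h(L) = 25 (h(L) = (-5)² = 25)
J(l, p) = 25 (J(l, p) = 0*p + 25 = 0 + 25 = 25)
z(-32) - J(-21, -17) = (-14 - 32)/(7 - 32) - 1*25 = -46/(-25) - 25 = -1/25*(-46) - 25 = 46/25 - 25 = -579/25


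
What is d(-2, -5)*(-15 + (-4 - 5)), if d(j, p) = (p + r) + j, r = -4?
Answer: 264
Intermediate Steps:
d(j, p) = -4 + j + p (d(j, p) = (p - 4) + j = (-4 + p) + j = -4 + j + p)
d(-2, -5)*(-15 + (-4 - 5)) = (-4 - 2 - 5)*(-15 + (-4 - 5)) = -11*(-15 - 9) = -11*(-24) = 264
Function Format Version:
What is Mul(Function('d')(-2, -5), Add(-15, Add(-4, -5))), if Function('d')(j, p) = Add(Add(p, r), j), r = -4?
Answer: 264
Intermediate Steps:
Function('d')(j, p) = Add(-4, j, p) (Function('d')(j, p) = Add(Add(p, -4), j) = Add(Add(-4, p), j) = Add(-4, j, p))
Mul(Function('d')(-2, -5), Add(-15, Add(-4, -5))) = Mul(Add(-4, -2, -5), Add(-15, Add(-4, -5))) = Mul(-11, Add(-15, -9)) = Mul(-11, -24) = 264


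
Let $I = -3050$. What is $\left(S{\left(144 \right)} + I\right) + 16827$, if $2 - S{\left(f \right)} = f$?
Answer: $13635$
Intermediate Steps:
$S{\left(f \right)} = 2 - f$
$\left(S{\left(144 \right)} + I\right) + 16827 = \left(\left(2 - 144\right) - 3050\right) + 16827 = \left(-142 - 3050\right) + 16827 = -3192 + 16827 = 13635$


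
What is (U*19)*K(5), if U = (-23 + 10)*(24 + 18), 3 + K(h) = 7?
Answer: -41496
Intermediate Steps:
K(h) = 4 (K(h) = -3 + 7 = 4)
U = -546 (U = -13*42 = -546)
(U*19)*K(5) = -546*19*4 = -10374*4 = -41496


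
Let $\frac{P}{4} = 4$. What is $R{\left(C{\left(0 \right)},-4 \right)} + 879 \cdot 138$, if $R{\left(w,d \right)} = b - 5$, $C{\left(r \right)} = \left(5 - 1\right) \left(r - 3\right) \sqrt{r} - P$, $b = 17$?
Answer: $121314$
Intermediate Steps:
$P = 16$ ($P = 4 \cdot 4 = 16$)
$C{\left(r \right)} = -16 + \sqrt{r} \left(-12 + 4 r\right)$ ($C{\left(r \right)} = \left(5 - 1\right) \left(r - 3\right) \sqrt{r} - 16 = 4 \left(-3 + r\right) \sqrt{r} - 16 = \left(-12 + 4 r\right) \sqrt{r} - 16 = \sqrt{r} \left(-12 + 4 r\right) - 16 = -16 + \sqrt{r} \left(-12 + 4 r\right)$)
$R{\left(w,d \right)} = 12$ ($R{\left(w,d \right)} = 17 - 5 = 12$)
$R{\left(C{\left(0 \right)},-4 \right)} + 879 \cdot 138 = 12 + 879 \cdot 138 = 12 + 121302 = 121314$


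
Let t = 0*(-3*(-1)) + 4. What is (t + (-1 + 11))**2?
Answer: 196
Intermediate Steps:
t = 4 (t = 0*3 + 4 = 0 + 4 = 4)
(t + (-1 + 11))**2 = (4 + (-1 + 11))**2 = (4 + 10)**2 = 14**2 = 196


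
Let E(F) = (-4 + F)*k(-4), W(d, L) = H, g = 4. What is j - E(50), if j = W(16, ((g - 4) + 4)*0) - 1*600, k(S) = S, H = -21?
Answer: -437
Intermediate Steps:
W(d, L) = -21
E(F) = 16 - 4*F (E(F) = (-4 + F)*(-4) = 16 - 4*F)
j = -621 (j = -21 - 1*600 = -21 - 600 = -621)
j - E(50) = -621 - (16 - 4*50) = -621 - (16 - 200) = -621 - 1*(-184) = -621 + 184 = -437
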